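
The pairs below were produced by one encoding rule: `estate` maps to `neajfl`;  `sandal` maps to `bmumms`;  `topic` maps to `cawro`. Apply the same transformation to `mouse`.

Shifts by position in estate: pos 0: e→n (+9), pos 1: s→e (+12), pos 2: t→a (+7), pos 3: a→j (+9), pos 4: t→f (+12), pos 5: e→l (+7) — repeating every 3. A repeating key of period 3 is used — shifts +9, +12, +7 over and over.
Applying it to mouse: m+9=v, o+12=a, u+7=b, s+9=b, e+12=q.

vabbq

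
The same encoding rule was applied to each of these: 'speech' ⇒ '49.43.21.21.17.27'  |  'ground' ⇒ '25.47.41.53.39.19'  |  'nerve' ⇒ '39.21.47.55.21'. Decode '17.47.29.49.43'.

crisp

Each letter becomes 2×(its alphabet position, a=1..z=26) + 11.
Reversing it on 17.47.29.49.43: 17→(17−11)÷2=3=c, 47→(47−11)÷2=18=r, 29→(29−11)÷2=9=i, 49→(49−11)÷2=19=s, 43→(43−11)÷2=16=p.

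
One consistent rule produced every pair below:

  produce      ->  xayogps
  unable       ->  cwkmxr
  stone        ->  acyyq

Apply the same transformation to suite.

In produce: p→x is +8, r→a is +9, o→y is +10, d→o is +11 — the shift increases by 1 each position. The shift increases by 1 at each position, starting from +8: 8, 9, 10, ….
For suite: s+8=a, u+9=d, i+10=s, t+11=e, e+12=q.

adseq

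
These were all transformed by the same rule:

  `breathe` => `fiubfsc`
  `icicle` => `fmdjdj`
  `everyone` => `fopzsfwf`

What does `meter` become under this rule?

The output letters match the input read backwards, each shifted +1: breathe reversed is ehtaerb. The word is reversed, then every letter is shifted forward by 1.
On meter: reverse → retem; then shift: r+1=s, e+1=f, t+1=u, e+1=f, m+1=n.

sfufn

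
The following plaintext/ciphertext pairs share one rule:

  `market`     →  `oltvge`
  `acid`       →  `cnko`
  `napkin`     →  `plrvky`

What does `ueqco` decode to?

storm

Shifts by position in market: pos 0: m→o (+2), pos 1: a→l (+11), pos 2: r→t (+2), pos 3: k→v (+11) — repeating every 2. It's a Vigenère-style cipher with numeric key [2,11]: position i shifts by key[i mod 2].
Undoing it on ueqco: u−2=s, e−11=t, q−2=o, c−11=r, o−2=m.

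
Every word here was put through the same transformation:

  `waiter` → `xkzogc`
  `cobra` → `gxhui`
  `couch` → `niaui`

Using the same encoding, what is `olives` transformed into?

ykboru

The output letters match the input read backwards, each shifted +6: waiter reversed is retiaw. Read the word backwards and shift each letter +6.
Applying it to olives: reverse → sevilo; then shift: s+6=y, e+6=k, v+6=b, i+6=o, l+6=r, o+6=u.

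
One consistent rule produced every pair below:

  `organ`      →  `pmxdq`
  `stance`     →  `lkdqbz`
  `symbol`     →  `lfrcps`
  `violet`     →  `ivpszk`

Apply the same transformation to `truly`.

kmjsf

o(14)→p(15) and r(17)→m(12) fit y≡25x+3 (mod 26); the inverse of 25 mod 26 is 25. Treating letters as 0–25, the rule is x ↦ 25x + 3 (mod 26).
For truly: t(19)→25·19+3≡10=k; r(17)→25·17+3≡12=m; u(20)→25·20+3≡9=j; l(11)→25·11+3≡18=s; y(24)→25·24+3≡5=f (all mod 26).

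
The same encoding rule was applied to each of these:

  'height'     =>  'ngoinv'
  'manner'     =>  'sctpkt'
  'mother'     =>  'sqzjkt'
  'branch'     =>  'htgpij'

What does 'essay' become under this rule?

kuyce

Shifts by position in height: pos 0: h→n (+6), pos 1: e→g (+2), pos 2: i→o (+6), pos 3: g→i (+2) — repeating every 2. The shifts repeat in a cycle of length 2: positions 0,1,… shift by +6, +2, then the pattern repeats.
On essay: e+6=k, s+2=u, s+6=y, a+2=c, y+6=e.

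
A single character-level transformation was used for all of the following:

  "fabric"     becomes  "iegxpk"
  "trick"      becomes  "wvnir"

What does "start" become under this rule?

vxfxa

In fabric: f→i is +3, a→e is +4, b→g is +5, r→x is +6 — the shift increases by 1 each position. The shift increases by 1 at each position, starting from +3: 3, 4, 5, ….
For start: s+3=v, t+4=x, a+5=f, r+6=x, t+7=a.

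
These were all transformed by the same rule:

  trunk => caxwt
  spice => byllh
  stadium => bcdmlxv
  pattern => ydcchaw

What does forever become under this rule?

oraheha

The shift depends on letter class: consonant t→c is +9, but vowel u→x is +3. Vowels shift forward by 3 and consonants shift forward by 9.
Applying it to forever: f(cons)+9=o, o(vowel)+3=r, r(cons)+9=a, e(vowel)+3=h, v(cons)+9=e, e(vowel)+3=h, r(cons)+9=a.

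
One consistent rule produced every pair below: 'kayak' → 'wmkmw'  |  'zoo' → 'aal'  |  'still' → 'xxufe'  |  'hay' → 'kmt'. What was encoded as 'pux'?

lid

The output letters match the input read backwards, each shifted +12: kayak reversed is kayak. The word is reversed, then every letter is shifted forward by 12.
Reversing it on pux: shift back: p−12=d, u−12=i, x−12=l → dil; then reverse → lid.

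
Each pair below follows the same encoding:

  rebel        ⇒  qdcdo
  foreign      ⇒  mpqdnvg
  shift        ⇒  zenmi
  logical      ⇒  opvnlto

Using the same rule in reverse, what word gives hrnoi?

Each letter's alphabet position (a=0..z=25) is mapped through 9·x+19 mod 26 — an affine cipher.
Decoding hrnoi: h(7)→3·(7−19)≡16=q; r(17)→3·(17−19)≡20=u; n(13)→3·(13−19)≡8=i; o(14)→3·(14−19)≡11=l; i(8)→3·(8−19)≡19=t (all mod 26).

quilt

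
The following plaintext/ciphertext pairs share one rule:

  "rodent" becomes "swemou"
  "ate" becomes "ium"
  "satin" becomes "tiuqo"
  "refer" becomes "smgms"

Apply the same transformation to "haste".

The shift depends on letter class: consonant r→s is +1, but vowel o→w is +8. The rule splits by letter class: vowels +8, consonants +1.
On haste: h(cons)+1=i, a(vowel)+8=i, s(cons)+1=t, t(cons)+1=u, e(vowel)+8=m.

iitum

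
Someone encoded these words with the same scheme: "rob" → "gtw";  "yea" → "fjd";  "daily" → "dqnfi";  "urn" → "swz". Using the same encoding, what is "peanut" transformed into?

yzsfju

The output letters match the input read backwards, each shifted +5: rob reversed is bor. The word is reversed, then every letter is shifted forward by 5.
On peanut: reverse → tunaep; then shift: t+5=y, u+5=z, n+5=s, a+5=f, e+5=j, p+5=u.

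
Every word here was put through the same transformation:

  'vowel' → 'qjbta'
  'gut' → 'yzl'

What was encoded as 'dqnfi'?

Read the word backwards and shift each letter +5.
Reversing it on dqnfi: shift back: d−5=y, q−5=l, n−5=i, f−5=a, i−5=d → yliad; then reverse → daily.

daily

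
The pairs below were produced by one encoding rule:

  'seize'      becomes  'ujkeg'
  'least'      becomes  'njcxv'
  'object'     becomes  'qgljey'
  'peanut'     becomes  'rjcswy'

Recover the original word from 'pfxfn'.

It's a Vigenère-style cipher with numeric key [2,5]: position i shifts by key[i mod 2].
Decoding pfxfn: p−2=n, f−5=a, x−2=v, f−5=a, n−2=l.

naval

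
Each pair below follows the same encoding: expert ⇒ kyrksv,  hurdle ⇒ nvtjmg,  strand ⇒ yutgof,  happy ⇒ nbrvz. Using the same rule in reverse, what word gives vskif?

It's a Vigenère-style cipher with numeric key [6,1,2]: position i shifts by key[i mod 3].
Decoding vskif: v−6=p, s−1=r, k−2=i, i−6=c, f−1=e.

price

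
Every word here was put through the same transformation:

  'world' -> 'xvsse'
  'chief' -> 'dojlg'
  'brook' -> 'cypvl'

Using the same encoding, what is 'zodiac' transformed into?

A repeating key of period 2 is used — shifts +1, +7 over and over.
Applying it to zodiac: z+1=a, o+7=v, d+1=e, i+7=p, a+1=b, c+7=j.

avepbj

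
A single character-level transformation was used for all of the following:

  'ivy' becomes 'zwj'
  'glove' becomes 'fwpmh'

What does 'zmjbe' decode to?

The output letters match the input read backwards, each shifted +1: ivy reversed is yvi. The word is reversed, then every letter is shifted forward by 1.
Reversing it on zmjbe: shift back: z−1=y, m−1=l, j−1=i, b−1=a, e−1=d → yliad; then reverse → daily.

daily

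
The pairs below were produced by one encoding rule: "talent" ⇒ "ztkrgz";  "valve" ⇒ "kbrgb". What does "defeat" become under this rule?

zgklkj

The output letters match the input read backwards, each shifted +6: talent reversed is tnelat. Two steps: reverse the string, then apply a Caesar shift of +6.
For defeat: reverse → taefed; then shift: t+6=z, a+6=g, e+6=k, f+6=l, e+6=k, d+6=j.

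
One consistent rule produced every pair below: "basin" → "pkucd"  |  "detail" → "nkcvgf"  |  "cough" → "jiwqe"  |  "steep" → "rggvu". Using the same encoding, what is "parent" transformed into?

vpgtcr

The output letters match the input read backwards, each shifted +2: basin reversed is nisab. The word is reversed, then every letter is shifted forward by 2.
Applying it to parent: reverse → tnerap; then shift: t+2=v, n+2=p, e+2=g, r+2=t, a+2=c, p+2=r.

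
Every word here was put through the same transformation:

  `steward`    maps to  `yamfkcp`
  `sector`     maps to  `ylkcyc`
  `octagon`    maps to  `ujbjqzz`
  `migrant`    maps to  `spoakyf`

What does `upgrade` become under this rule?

awoakoq

In steward: s→y is +6, t→a is +7, e→m is +8, w→f is +9 — the shift increases by 1 each position. The shift increases by 1 at each position, starting from +6: 6, 7, 8, ….
For upgrade: u+6=a, p+7=w, g+8=o, r+9=a, a+10=k, d+11=o, e+12=q.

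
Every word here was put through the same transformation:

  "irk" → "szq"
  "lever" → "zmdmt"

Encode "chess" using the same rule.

aampk

The output letters match the input read backwards, each shifted +8: irk reversed is kri. Read the word backwards and shift each letter +8.
On chess: reverse → ssehc; then shift: s+8=a, s+8=a, e+8=m, h+8=p, c+8=k.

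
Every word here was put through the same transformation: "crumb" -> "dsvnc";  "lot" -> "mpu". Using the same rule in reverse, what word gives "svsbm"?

rural

Compare letters: c→d is +1, r→s is +1, u→v is +1 — a constant shift. Each letter is shifted forward by 1 in the alphabet (a Caesar shift of +1).
Decoding svsbm: s−1=r, v−1=u, s−1=r, b−1=a, m−1=l.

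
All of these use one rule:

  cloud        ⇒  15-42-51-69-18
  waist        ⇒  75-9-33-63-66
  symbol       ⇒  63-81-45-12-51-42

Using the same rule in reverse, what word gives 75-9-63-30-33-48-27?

washing

c(#3)→15 and l(#12)→42: differences scale by 3, so n = 3·pos + 6. With a=1..z=26, the number is 3·pos + 6.
Reversing it on 75-9-63-30-33-48-27: 75→(75−6)÷3=23=w, 9→(9−6)÷3=1=a, 63→(63−6)÷3=19=s, 30→(30−6)÷3=8=h, 33→(33−6)÷3=9=i, 48→(48−6)÷3=14=n, 27→(27−6)÷3=7=g.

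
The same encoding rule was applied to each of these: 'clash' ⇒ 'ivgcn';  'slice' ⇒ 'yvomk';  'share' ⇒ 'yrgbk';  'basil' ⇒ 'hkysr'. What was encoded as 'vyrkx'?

polar

Shifts by position in clash: pos 0: c→i (+6), pos 1: l→v (+10), pos 2: a→g (+6), pos 3: s→c (+10) — repeating every 2. The shifts repeat in a cycle of length 2: positions 0,1,… shift by +6, +10, then the pattern repeats.
Undoing it on vyrkx: v−6=p, y−10=o, r−6=l, k−10=a, x−6=r.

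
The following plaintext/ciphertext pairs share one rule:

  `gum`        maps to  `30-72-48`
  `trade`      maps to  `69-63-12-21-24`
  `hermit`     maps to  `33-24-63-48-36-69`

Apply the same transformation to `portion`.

g(#7)→30 and u(#21)→72: differences scale by 3, so n = 3·pos + 9. With a=1..z=26, the number is 3·pos + 9.
For portion: p=16→57, o=15→54, r=18→63, t=20→69, i=9→36, o=15→54, n=14→51.

57-54-63-69-36-54-51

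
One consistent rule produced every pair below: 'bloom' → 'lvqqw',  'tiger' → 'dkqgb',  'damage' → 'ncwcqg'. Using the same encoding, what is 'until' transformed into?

The shift depends on letter class: consonant b→l is +10, but vowel o→q is +2. Two shifts are in play — +2 for a/e/i/o/u, +10 for every other letter.
Applying it to until: u(vowel)+2=w, n(cons)+10=x, t(cons)+10=d, i(vowel)+2=k, l(cons)+10=v.

wxdkv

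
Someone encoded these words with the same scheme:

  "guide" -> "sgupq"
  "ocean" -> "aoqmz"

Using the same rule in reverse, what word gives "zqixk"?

Compare letters: g→s is +12, u→g is +12, i→u is +12 — a constant shift. Every letter moves 12 places later in the alphabet, wrapping around z→a.
Reversing it on zqixk: z−12=n, q−12=e, i−12=w, x−12=l, k−12=y.

newly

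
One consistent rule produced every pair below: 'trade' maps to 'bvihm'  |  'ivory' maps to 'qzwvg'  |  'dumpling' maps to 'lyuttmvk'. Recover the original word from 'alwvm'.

shore

It's a Vigenère-style cipher with numeric key [8,4]: position i shifts by key[i mod 2].
Undoing it on alwvm: a−8=s, l−4=h, w−8=o, v−4=r, m−8=e.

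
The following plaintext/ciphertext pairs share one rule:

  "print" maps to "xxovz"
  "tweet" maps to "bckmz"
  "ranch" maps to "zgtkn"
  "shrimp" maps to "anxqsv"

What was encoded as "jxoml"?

Shifts by position in print: pos 0: p→x (+8), pos 1: r→x (+6), pos 2: i→o (+6), pos 3: n→v (+8), pos 4: t→z (+6) — repeating every 3. The shifts repeat in a cycle of length 3: positions 0,1,… shift by +8, +6, +6, then the pattern repeats.
Decoding jxoml: j−8=b, x−6=r, o−6=i, m−8=e, l−6=f.

brief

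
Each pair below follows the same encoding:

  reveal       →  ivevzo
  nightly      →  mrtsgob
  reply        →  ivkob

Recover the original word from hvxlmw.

Each pair mirrors across the alphabet (r↔i, e↔v, v↔e): positions sum to 25. Letters are reflected about the middle of the alphabet (position → 25−position): Atbash.
Decoding hvxlmw: h↔s, v↔e, x↔c, l↔o, m↔n, w↔d.

second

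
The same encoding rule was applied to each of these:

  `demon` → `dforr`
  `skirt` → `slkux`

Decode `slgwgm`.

Each letter shifts forward by its position index (0, 1, 2, …) — the shift grows by one for each successive letter.
Decoding slgwgm: s−0=s, l−1=k, g−2=e, w−3=t, g−4=c, m−5=h.

sketch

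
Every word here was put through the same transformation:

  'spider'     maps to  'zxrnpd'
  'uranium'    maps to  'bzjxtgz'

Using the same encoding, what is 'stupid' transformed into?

zbdztp

Letter i (0-indexed) is shifted by i+7, so successive shifts are 7, 8, 9, ….
For stupid: s+7=z, t+8=b, u+9=d, p+10=z, i+11=t, d+12=p.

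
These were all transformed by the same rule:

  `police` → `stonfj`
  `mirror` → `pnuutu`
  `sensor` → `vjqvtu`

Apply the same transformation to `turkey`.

The shift depends on letter class: consonant p→s is +3, but vowel o→t is +5. Two shifts are in play — +5 for a/e/i/o/u, +3 for every other letter.
For turkey: t(cons)+3=w, u(vowel)+5=z, r(cons)+3=u, k(cons)+3=n, e(vowel)+5=j, y(cons)+3=b.

wzunjb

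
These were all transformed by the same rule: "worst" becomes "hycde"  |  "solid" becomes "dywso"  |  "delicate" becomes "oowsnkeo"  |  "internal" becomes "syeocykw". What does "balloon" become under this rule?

mkwwyyy

The shift depends on letter class: consonant w→h is +11, but vowel o→y is +10. The rule splits by letter class: vowels +10, consonants +11.
On balloon: b(cons)+11=m, a(vowel)+10=k, l(cons)+11=w, l(cons)+11=w, o(vowel)+10=y, o(vowel)+10=y, n(cons)+11=y.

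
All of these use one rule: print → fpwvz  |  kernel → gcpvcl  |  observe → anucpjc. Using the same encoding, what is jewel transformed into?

Treating letters as 0–25, the rule is x ↦ 5x + 8 (mod 26).
On jewel: j(9)→5·9+8≡1=b; e(4)→5·4+8≡2=c; w(22)→5·22+8≡14=o; e(4)→5·4+8≡2=c; l(11)→5·11+8≡11=l (all mod 26).

bcocl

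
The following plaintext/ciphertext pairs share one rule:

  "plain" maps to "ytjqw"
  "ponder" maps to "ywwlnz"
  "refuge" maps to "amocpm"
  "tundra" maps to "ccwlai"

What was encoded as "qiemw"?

Shifts by position in plain: pos 0: p→y (+9), pos 1: l→t (+8), pos 2: a→j (+9), pos 3: i→q (+8) — repeating every 2. It's a Vigenère-style cipher with numeric key [9,8]: position i shifts by key[i mod 2].
Reversing it on qiemw: q−9=h, i−8=a, e−9=v, m−8=e, w−9=n.

haven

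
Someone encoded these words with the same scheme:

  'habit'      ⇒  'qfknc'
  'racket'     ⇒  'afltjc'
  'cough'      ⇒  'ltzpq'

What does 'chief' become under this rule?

lqnjo

The shift depends on letter class: consonant h→q is +9, but vowel a→f is +5. Vowels shift forward by 5 and consonants shift forward by 9.
On chief: c(cons)+9=l, h(cons)+9=q, i(vowel)+5=n, e(vowel)+5=j, f(cons)+9=o.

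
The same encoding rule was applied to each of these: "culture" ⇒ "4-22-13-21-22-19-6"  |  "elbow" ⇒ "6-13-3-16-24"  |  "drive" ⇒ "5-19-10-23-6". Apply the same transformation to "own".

c is letter #3 and maps to 4: an offset of 1. The number is (letter's place in the alphabet, a=1) + 1.
For own: o=15→16, w=23→24, n=14→15.

16-24-15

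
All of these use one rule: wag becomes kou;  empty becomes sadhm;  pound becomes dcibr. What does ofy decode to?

ark

Compare letters: w→k is +14, a→o is +14, g→u is +14 — a constant shift. Every letter moves 14 places later in the alphabet, wrapping around z→a.
Undoing it on ofy: o−14=a, f−14=r, y−14=k.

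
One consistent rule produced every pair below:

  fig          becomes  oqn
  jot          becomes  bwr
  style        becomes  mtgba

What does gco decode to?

Read the word backwards and shift each letter +8.
Reversing it on gco: shift back: g−8=y, c−8=u, o−8=g → yug; then reverse → guy.

guy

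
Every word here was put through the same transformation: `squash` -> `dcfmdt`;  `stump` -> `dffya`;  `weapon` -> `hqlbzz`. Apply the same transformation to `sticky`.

Shifts by position in squash: pos 0: s→d (+11), pos 1: q→c (+12), pos 2: u→f (+11), pos 3: a→m (+12) — repeating every 2. The shifts repeat in a cycle of length 2: positions 0,1,… shift by +11, +12, then the pattern repeats.
For sticky: s+11=d, t+12=f, i+11=t, c+12=o, k+11=v, y+12=k.

dftovk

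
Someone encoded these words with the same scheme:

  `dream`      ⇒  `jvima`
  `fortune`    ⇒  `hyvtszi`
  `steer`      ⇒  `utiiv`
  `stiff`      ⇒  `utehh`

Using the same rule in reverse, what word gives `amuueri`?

This is an affine cipher: with a=0,…,z=25, each position x becomes (25x+12) mod 26.
Reversing it on amuueri: a(0)→25·(0−12)≡12=m; m(12)→25·(12−12)≡0=a; u(20)→25·(20−12)≡18=s; u(20)→25·(20−12)≡18=s; e(4)→25·(4−12)≡8=i; r(17)→25·(17−12)≡21=v; i(8)→25·(8−12)≡4=e (all mod 26).

massive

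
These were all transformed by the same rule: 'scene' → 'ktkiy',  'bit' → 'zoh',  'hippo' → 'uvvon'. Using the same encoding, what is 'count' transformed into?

The output letters match the input read backwards, each shifted +6: scene reversed is enecs. Read the word backwards and shift each letter +6.
Applying it to count: reverse → tnuoc; then shift: t+6=z, n+6=t, u+6=a, o+6=u, c+6=i.

ztaui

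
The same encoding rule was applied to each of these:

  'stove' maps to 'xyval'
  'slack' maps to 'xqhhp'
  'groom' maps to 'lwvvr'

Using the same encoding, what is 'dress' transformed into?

iwlxx

Vowels shift forward by 7 and consonants shift forward by 5.
On dress: d(cons)+5=i, r(cons)+5=w, e(vowel)+7=l, s(cons)+5=x, s(cons)+5=x.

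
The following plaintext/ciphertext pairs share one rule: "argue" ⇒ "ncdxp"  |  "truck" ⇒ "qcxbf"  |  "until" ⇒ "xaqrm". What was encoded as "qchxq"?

a(0)→n(13) and r(17)→c(2) fit y≡7x+13 (mod 26); the inverse of 7 mod 26 is 15. Treating letters as 0–25, the rule is x ↦ 7x + 13 (mod 26).
Decoding qchxq: q(16)→15·(16−13)≡19=t; c(2)→15·(2−13)≡17=r; h(7)→15·(7−13)≡14=o; x(23)→15·(23−13)≡20=u; q(16)→15·(16−13)≡19=t (all mod 26).

trout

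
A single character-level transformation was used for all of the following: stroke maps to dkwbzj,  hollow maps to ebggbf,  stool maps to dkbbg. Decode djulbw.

s(18)→d(3) and t(19)→k(10) fit y≡7x+7 (mod 26); the inverse of 7 mod 26 is 15. Treating letters as 0–25, the rule is x ↦ 7x + 7 (mod 26).
Reversing it on djulbw: d(3)→15·(3−7)≡18=s; j(9)→15·(9−7)≡4=e; u(20)→15·(20−7)≡13=n; l(11)→15·(11−7)≡8=i; b(1)→15·(1−7)≡14=o; w(22)→15·(22−7)≡17=r (all mod 26).

senior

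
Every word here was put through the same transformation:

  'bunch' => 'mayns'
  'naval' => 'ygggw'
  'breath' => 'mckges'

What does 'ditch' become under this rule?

The shift depends on letter class: consonant b→m is +11, but vowel u→a is +6. The rule splits by letter class: vowels +6, consonants +11.
On ditch: d(cons)+11=o, i(vowel)+6=o, t(cons)+11=e, c(cons)+11=n, h(cons)+11=s.

ooens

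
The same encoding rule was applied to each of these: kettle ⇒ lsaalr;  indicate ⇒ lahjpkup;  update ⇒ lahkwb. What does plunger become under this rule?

The word is reversed, then every letter is shifted forward by 7.
For plunger: reverse → regnulp; then shift: r+7=y, e+7=l, g+7=n, n+7=u, u+7=b, l+7=s, p+7=w.

ylnubsw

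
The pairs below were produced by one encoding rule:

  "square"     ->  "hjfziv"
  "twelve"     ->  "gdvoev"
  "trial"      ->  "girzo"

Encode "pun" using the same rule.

Each pair mirrors across the alphabet (s↔h, q↔j, u↔f): positions sum to 25. This is the alphabet-reversal cipher (Atbash): a becomes z, b becomes y, etc.
On pun: p↔k, u↔f, n↔m.

kfm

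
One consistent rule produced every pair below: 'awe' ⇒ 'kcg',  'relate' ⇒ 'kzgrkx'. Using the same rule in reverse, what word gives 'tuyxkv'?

person

The output letters match the input read backwards, each shifted +6: awe reversed is ewa. The word is reversed, then every letter is shifted forward by 6.
Decoding tuyxkv: shift back: t−6=n, u−6=o, y−6=s, x−6=r, k−6=e, v−6=p → nosrep; then reverse → person.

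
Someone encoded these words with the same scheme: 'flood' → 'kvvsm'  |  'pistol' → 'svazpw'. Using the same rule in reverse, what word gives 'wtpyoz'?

shrimp

Two steps: reverse the string, then apply a Caesar shift of +7.
Reversing it on wtpyoz: shift back: w−7=p, t−7=m, p−7=i, y−7=r, o−7=h, z−7=s → pmirhs; then reverse → shrimp.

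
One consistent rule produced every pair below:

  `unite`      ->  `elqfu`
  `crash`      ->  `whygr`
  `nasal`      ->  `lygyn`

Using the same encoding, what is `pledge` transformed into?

u(20)→e(4) and n(13)→l(11) fit y≡25x+24 (mod 26); the inverse of 25 mod 26 is 25. Each letter's alphabet position (a=0..z=25) is mapped through 25·x+24 mod 26 — an affine cipher.
For pledge: p(15)→25·15+24≡9=j; l(11)→25·11+24≡13=n; e(4)→25·4+24≡20=u; d(3)→25·3+24≡21=v; g(6)→25·6+24≡18=s; e(4)→25·4+24≡20=u (all mod 26).

jnuvsu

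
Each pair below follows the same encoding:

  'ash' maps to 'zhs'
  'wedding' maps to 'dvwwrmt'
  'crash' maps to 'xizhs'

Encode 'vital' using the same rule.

ergzo

Each pair mirrors across the alphabet (a↔z, s↔h, h↔s): positions sum to 25. Each letter is replaced by its mirror in the alphabet: a↔z, b↔y, c↔x, and so on (the Atbash cipher).
Applying it to vital: v↔e, i↔r, t↔g, a↔z, l↔o.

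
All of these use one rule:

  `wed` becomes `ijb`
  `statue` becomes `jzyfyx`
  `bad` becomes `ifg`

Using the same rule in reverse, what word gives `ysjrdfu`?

The output letters match the input read backwards, each shifted +5: wed reversed is dew. Two steps: reverse the string, then apply a Caesar shift of +5.
Undoing it on ysjrdfu: shift back: y−5=t, s−5=n, j−5=e, r−5=m, d−5=y, f−5=a, u−5=p → tnemyap; then reverse → payment.

payment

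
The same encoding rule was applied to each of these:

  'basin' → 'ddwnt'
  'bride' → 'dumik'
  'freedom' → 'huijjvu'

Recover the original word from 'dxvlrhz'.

Letter i (0-indexed) is shifted by i+2, so successive shifts are 2, 3, 4, ….
Undoing it on dxvlrhz: d−2=b, x−3=u, v−4=r, l−5=g, r−6=l, h−7=a, z−8=r.

burglar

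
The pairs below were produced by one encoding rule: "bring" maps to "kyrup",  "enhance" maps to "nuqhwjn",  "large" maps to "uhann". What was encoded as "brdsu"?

Shifts by position in bring: pos 0: b→k (+9), pos 1: r→y (+7), pos 2: i→r (+9), pos 3: n→u (+7) — repeating every 2. A repeating key of period 2 is used — shifts +9, +7 over and over.
Decoding brdsu: b−9=s, r−7=k, d−9=u, s−7=l, u−9=l.

skull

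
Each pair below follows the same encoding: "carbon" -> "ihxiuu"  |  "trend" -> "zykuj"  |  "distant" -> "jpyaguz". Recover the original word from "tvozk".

A repeating key of period 2 is used — shifts +6, +7 over and over.
Undoing it on tvozk: t−6=n, v−7=o, o−6=i, z−7=s, k−6=e.

noise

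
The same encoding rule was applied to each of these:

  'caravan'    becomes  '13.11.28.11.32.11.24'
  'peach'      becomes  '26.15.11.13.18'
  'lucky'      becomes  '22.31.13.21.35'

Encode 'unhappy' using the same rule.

c is letter #3 and maps to 13: an offset of 10. Letters become their 1-based position plus 10 (so a→11, b→12, …).
On unhappy: u=21→31, n=14→24, h=8→18, a=1→11, p=16→26, p=16→26, y=25→35.

31.24.18.11.26.26.35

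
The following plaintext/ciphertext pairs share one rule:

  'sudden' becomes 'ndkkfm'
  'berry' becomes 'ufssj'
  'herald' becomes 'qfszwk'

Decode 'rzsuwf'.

marble

s(18)→n(13) and u(20)→d(3) fit y≡21x+25 (mod 26); the inverse of 21 mod 26 is 5. Treating letters as 0–25, the rule is x ↦ 21x + 25 (mod 26).
Reversing it on rzsuwf: r(17)→5·(17−25)≡12=m; z(25)→5·(25−25)≡0=a; s(18)→5·(18−25)≡17=r; u(20)→5·(20−25)≡1=b; w(22)→5·(22−25)≡11=l; f(5)→5·(5−25)≡4=e (all mod 26).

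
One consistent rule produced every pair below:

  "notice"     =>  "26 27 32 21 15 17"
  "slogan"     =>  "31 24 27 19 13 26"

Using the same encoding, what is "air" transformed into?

13 21 30

n is letter #14 and maps to 26: an offset of 12. Letters become their 1-based position plus 12 (so a→13, b→14, …).
On air: a=1→13, i=9→21, r=18→30.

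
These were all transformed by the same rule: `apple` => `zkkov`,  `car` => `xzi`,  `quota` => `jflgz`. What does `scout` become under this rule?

hxlfg

Each pair mirrors across the alphabet (a↔z, p↔k, p↔k): positions sum to 25. Each letter is replaced by its mirror in the alphabet: a↔z, b↔y, c↔x, and so on (the Atbash cipher).
Applying it to scout: s↔h, c↔x, o↔l, u↔f, t↔g.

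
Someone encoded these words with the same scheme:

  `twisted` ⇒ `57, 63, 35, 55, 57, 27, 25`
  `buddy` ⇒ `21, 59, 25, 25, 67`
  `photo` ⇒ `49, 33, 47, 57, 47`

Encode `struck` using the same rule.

t(#20)→57 and w(#23)→63: differences scale by 2, so n = 2·pos + 17. With a=1..z=26, the number is 2·pos + 17.
For struck: s=19→55, t=20→57, r=18→53, u=21→59, c=3→23, k=11→39.

55, 57, 53, 59, 23, 39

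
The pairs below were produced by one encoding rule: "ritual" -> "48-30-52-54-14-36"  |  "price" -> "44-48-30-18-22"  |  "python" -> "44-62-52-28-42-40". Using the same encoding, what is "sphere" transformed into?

r(#18)→48 and i(#9)→30: differences scale by 2, so n = 2·pos + 12. Each letter becomes 2×(its alphabet position, a=1..z=26) + 12.
For sphere: s=19→50, p=16→44, h=8→28, e=5→22, r=18→48, e=5→22.

50-44-28-22-48-22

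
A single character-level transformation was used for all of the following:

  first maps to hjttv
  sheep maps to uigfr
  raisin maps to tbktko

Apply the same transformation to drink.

fskom

Shifts by position in first: pos 0: f→h (+2), pos 1: i→j (+1), pos 2: r→t (+2), pos 3: s→t (+1) — repeating every 2. It's a Vigenère-style cipher with numeric key [2,1]: position i shifts by key[i mod 2].
Applying it to drink: d+2=f, r+1=s, i+2=k, n+1=o, k+2=m.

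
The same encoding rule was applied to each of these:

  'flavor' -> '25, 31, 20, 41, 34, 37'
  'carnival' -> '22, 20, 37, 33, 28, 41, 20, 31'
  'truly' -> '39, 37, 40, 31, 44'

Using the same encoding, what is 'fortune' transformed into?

f is letter #6 and maps to 25: an offset of 19. The number is (letter's place in the alphabet, a=1) + 19.
On fortune: f=6→25, o=15→34, r=18→37, t=20→39, u=21→40, n=14→33, e=5→24.

25, 34, 37, 39, 40, 33, 24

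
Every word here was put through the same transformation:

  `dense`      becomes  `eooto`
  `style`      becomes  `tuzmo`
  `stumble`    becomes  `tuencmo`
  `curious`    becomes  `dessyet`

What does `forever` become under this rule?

The shift depends on letter class: consonant d→e is +1, but vowel e→o is +10. Two shifts are in play — +10 for a/e/i/o/u, +1 for every other letter.
On forever: f(cons)+1=g, o(vowel)+10=y, r(cons)+1=s, e(vowel)+10=o, v(cons)+1=w, e(vowel)+10=o, r(cons)+1=s.

gysowos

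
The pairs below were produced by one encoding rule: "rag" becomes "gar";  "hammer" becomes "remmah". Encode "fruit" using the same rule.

It's just the letters in reverse order.
For fruit: reverse → tiurf.

tiurf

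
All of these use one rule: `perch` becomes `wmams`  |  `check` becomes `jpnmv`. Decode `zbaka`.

strap

Each letter shifts forward by (position + 7), i.e. 7, 8, 9, … — the shift grows by one for each successive letter.
Undoing it on zbaka: z−7=s, b−8=t, a−9=r, k−10=a, a−11=p.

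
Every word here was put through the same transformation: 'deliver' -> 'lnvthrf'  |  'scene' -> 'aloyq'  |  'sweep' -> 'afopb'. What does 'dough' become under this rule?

lxert

In deliver: d→l is +8, e→n is +9, l→v is +10, i→t is +11 — the shift increases by 1 each position. Each letter shifts forward by (position + 8), i.e. 8, 9, 10, … — the shift grows by one for each successive letter.
Applying it to dough: d+8=l, o+9=x, u+10=e, g+11=r, h+12=t.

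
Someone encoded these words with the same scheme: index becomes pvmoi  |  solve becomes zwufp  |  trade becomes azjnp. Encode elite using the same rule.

ltrdp

In index: i→p is +7, n→v is +8, d→m is +9, e→o is +10 — the shift increases by 1 each position. The shift increases by 1 at each position, starting from +7: 7, 8, 9, ….
For elite: e+7=l, l+8=t, i+9=r, t+10=d, e+11=p.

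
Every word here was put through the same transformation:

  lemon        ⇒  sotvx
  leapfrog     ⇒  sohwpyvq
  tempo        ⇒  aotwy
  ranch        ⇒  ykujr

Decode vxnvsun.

It's a Vigenère-style cipher with numeric key [7,10,7]: position i shifts by key[i mod 3].
Decoding vxnvsun: v−7=o, x−10=n, n−7=g, v−7=o, s−10=i, u−7=n, n−7=g.

ongoing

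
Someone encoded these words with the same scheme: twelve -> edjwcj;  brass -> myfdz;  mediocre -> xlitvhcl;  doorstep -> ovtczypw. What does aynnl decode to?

price

Shifts by position in twelve: pos 0: t→e (+11), pos 1: w→d (+7), pos 2: e→j (+5), pos 3: l→w (+11), pos 4: v→c (+7), pos 5: e→j (+5) — repeating every 3. The shifts repeat in a cycle of length 3: positions 0,1,… shift by +11, +7, +5, then the pattern repeats.
Undoing it on aynnl: a−11=p, y−7=r, n−5=i, n−11=c, l−7=e.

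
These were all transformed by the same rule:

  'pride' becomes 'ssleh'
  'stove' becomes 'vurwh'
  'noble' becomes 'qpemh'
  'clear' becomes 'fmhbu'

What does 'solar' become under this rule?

Shifts by position in pride: pos 0: p→s (+3), pos 1: r→s (+1), pos 2: i→l (+3), pos 3: d→e (+1) — repeating every 2. It's a Vigenère-style cipher with numeric key [3,1]: position i shifts by key[i mod 2].
Applying it to solar: s+3=v, o+1=p, l+3=o, a+1=b, r+3=u.

vpobu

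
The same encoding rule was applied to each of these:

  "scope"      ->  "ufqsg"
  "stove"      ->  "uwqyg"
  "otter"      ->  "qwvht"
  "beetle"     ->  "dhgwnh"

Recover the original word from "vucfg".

trace

Shifts by position in scope: pos 0: s→u (+2), pos 1: c→f (+3), pos 2: o→q (+2), pos 3: p→s (+3) — repeating every 2. It's a Vigenère-style cipher with numeric key [2,3]: position i shifts by key[i mod 2].
Decoding vucfg: v−2=t, u−3=r, c−2=a, f−3=c, g−2=e.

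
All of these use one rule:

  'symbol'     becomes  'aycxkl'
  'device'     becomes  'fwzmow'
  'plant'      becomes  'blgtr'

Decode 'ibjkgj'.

Treating letters as 0–25, the rule is x ↦ 17x + 6 (mod 26).
Reversing it on ibjkgj: i(8)→23·(8−6)≡20=u; b(1)→23·(1−6)≡15=p; j(9)→23·(9−6)≡17=r; k(10)→23·(10−6)≡14=o; g(6)→23·(6−6)≡0=a; j(9)→23·(9−6)≡17=r (all mod 26).

uproar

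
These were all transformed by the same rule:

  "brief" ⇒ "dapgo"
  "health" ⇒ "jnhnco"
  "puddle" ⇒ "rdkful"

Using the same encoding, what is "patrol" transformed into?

Shifts by position in brief: pos 0: b→d (+2), pos 1: r→a (+9), pos 2: i→p (+7), pos 3: e→g (+2), pos 4: f→o (+9) — repeating every 3. The shifts repeat in a cycle of length 3: positions 0,1,… shift by +2, +9, +7, then the pattern repeats.
Applying it to patrol: p+2=r, a+9=j, t+7=a, r+2=t, o+9=x, l+7=s.

rjatxs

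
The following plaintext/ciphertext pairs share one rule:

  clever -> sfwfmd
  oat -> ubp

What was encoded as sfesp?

order

The output letters match the input read backwards, each shifted +1: clever reversed is revelc. Read the word backwards and shift each letter +1.
Decoding sfesp: shift back: s−1=r, f−1=e, e−1=d, s−1=r, p−1=o → redro; then reverse → order.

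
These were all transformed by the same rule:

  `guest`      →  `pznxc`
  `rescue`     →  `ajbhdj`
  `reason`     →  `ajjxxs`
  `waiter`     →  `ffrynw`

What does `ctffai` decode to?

toward

Shifts by position in guest: pos 0: g→p (+9), pos 1: u→z (+5), pos 2: e→n (+9), pos 3: s→x (+5) — repeating every 2. A repeating key of period 2 is used — shifts +9, +5 over and over.
Undoing it on ctffai: c−9=t, t−5=o, f−9=w, f−5=a, a−9=r, i−5=d.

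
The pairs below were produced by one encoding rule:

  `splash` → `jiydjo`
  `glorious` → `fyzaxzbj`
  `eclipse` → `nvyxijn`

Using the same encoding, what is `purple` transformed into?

ibaiyn

s(18)→j(9) and p(15)→i(8) fit y≡9x+3 (mod 26); the inverse of 9 mod 26 is 3. Treating letters as 0–25, the rule is x ↦ 9x + 3 (mod 26).
On purple: p(15)→9·15+3≡8=i; u(20)→9·20+3≡1=b; r(17)→9·17+3≡0=a; p(15)→9·15+3≡8=i; l(11)→9·11+3≡24=y; e(4)→9·4+3≡13=n (all mod 26).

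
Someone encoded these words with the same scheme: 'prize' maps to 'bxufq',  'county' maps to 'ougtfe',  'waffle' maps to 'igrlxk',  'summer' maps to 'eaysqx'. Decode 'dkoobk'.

recipe

Shifts by position in prize: pos 0: p→b (+12), pos 1: r→x (+6), pos 2: i→u (+12), pos 3: z→f (+6) — repeating every 2. A repeating key of period 2 is used — shifts +12, +6 over and over.
Undoing it on dkoobk: d−12=r, k−6=e, o−12=c, o−6=i, b−12=p, k−6=e.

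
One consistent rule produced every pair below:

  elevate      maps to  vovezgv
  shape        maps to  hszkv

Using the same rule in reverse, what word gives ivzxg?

react

Letters are reflected about the middle of the alphabet (position → 25−position): Atbash.
Decoding ivzxg: i↔r, v↔e, z↔a, x↔c, g↔t.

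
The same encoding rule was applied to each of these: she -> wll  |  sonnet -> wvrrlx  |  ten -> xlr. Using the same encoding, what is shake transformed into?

The shift depends on letter class: consonant s→w is +4, but vowel e→l is +7. The rule splits by letter class: vowels +7, consonants +4.
Applying it to shake: s(cons)+4=w, h(cons)+4=l, a(vowel)+7=h, k(cons)+4=o, e(vowel)+7=l.

wlhol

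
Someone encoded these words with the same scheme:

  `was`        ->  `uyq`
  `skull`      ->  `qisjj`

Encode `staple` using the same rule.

It's a constant shift of +24 (ROT24).
Applying it to staple: s+24=q, t+24=r, a+24=y, p+24=n, l+24=j, e+24=c.

qrynjc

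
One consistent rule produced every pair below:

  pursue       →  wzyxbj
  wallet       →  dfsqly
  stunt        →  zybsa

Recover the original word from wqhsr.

Shifts by position in pursue: pos 0: p→w (+7), pos 1: u→z (+5), pos 2: r→y (+7), pos 3: s→x (+5) — repeating every 2. The shifts repeat in a cycle of length 2: positions 0,1,… shift by +7, +5, then the pattern repeats.
Reversing it on wqhsr: w−7=p, q−5=l, h−7=a, s−5=n, r−7=k.

plank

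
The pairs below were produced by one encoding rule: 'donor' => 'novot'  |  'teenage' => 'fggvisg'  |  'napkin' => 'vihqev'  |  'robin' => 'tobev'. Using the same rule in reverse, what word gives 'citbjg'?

d(3)→n(13) and o(14)→o(14) fit y≡19x+8 (mod 26); the inverse of 19 mod 26 is 11. This is an affine cipher: with a=0,…,z=25, each position x becomes (19x+8) mod 26.
Undoing it on citbjg: c(2)→11·(2−8)≡12=m; i(8)→11·(8−8)≡0=a; t(19)→11·(19−8)≡17=r; b(1)→11·(1−8)≡1=b; j(9)→11·(9−8)≡11=l; g(6)→11·(6−8)≡4=e (all mod 26).

marble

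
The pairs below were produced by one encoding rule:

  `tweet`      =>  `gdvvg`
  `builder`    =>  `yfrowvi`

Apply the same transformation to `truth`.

Each letter is replaced by its mirror in the alphabet: a↔z, b↔y, c↔x, and so on (the Atbash cipher).
For truth: t↔g, r↔i, u↔f, t↔g, h↔s.

gifgs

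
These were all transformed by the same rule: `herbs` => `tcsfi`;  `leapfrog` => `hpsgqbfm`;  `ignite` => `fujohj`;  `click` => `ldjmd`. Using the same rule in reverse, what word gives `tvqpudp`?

octopus

The output letters match the input read backwards, each shifted +1: herbs reversed is sbreh. Read the word backwards and shift each letter +1.
Decoding tvqpudp: shift back: t−1=s, v−1=u, q−1=p, p−1=o, u−1=t, d−1=c, p−1=o → supotco; then reverse → octopus.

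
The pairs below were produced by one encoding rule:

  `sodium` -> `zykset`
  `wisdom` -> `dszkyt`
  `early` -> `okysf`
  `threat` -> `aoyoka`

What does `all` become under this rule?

kss

Two shifts are in play — +10 for a/e/i/o/u, +7 for every other letter.
On all: a(vowel)+10=k, l(cons)+7=s, l(cons)+7=s.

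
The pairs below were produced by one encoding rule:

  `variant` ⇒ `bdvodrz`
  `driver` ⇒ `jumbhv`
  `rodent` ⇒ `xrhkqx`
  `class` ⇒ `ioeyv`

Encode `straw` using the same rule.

Shifts by position in variant: pos 0: v→b (+6), pos 1: a→d (+3), pos 2: r→v (+4), pos 3: i→o (+6), pos 4: a→d (+3), pos 5: n→r (+4) — repeating every 3. A repeating key of period 3 is used — shifts +6, +3, +4 over and over.
On straw: s+6=y, t+3=w, r+4=v, a+6=g, w+3=z.

ywvgz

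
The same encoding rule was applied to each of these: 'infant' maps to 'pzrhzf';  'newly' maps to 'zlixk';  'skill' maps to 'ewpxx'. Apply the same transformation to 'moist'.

Two shifts are in play — +7 for a/e/i/o/u, +12 for every other letter.
Applying it to moist: m(cons)+12=y, o(vowel)+7=v, i(vowel)+7=p, s(cons)+12=e, t(cons)+12=f.

yvpef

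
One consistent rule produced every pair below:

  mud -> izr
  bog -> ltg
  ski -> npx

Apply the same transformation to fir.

The output letters match the input read backwards, each shifted +5: mud reversed is dum. The word is reversed, then every letter is shifted forward by 5.
On fir: reverse → rif; then shift: r+5=w, i+5=n, f+5=k.

wnk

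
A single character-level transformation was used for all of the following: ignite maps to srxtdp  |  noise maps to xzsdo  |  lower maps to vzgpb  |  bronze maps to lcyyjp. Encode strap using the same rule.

Shifts by position in ignite: pos 0: i→s (+10), pos 1: g→r (+11), pos 2: n→x (+10), pos 3: i→t (+11) — repeating every 2. The shifts repeat in a cycle of length 2: positions 0,1,… shift by +10, +11, then the pattern repeats.
Applying it to strap: s+10=c, t+11=e, r+10=b, a+11=l, p+10=z.

ceblz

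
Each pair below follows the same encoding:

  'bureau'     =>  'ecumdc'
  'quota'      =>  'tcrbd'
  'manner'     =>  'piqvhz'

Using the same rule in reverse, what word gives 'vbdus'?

stamp

Shifts by position in bureau: pos 0: b→e (+3), pos 1: u→c (+8), pos 2: r→u (+3), pos 3: e→m (+8) — repeating every 2. It's a Vigenère-style cipher with numeric key [3,8]: position i shifts by key[i mod 2].
Undoing it on vbdus: v−3=s, b−8=t, d−3=a, u−8=m, s−3=p.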